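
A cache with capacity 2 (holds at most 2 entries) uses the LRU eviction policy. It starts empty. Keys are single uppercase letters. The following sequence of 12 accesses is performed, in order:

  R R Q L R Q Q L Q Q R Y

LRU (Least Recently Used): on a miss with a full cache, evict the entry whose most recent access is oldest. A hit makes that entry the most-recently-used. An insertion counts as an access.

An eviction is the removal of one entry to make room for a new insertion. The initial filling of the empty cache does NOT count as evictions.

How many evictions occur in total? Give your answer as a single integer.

Answer: 6

Derivation:
LRU simulation (capacity=2):
  1. access R: MISS. Cache (LRU->MRU): [R]
  2. access R: HIT. Cache (LRU->MRU): [R]
  3. access Q: MISS. Cache (LRU->MRU): [R Q]
  4. access L: MISS, evict R. Cache (LRU->MRU): [Q L]
  5. access R: MISS, evict Q. Cache (LRU->MRU): [L R]
  6. access Q: MISS, evict L. Cache (LRU->MRU): [R Q]
  7. access Q: HIT. Cache (LRU->MRU): [R Q]
  8. access L: MISS, evict R. Cache (LRU->MRU): [Q L]
  9. access Q: HIT. Cache (LRU->MRU): [L Q]
  10. access Q: HIT. Cache (LRU->MRU): [L Q]
  11. access R: MISS, evict L. Cache (LRU->MRU): [Q R]
  12. access Y: MISS, evict Q. Cache (LRU->MRU): [R Y]
Total: 4 hits, 8 misses, 6 evictions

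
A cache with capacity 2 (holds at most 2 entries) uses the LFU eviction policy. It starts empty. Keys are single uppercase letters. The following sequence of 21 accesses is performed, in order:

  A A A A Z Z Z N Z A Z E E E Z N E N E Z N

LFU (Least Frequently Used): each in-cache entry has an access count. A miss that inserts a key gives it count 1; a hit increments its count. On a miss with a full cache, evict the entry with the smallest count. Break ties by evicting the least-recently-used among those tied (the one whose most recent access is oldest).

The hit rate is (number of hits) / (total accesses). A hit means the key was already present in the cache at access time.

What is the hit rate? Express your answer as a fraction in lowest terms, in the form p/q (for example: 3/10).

LFU simulation (capacity=2):
  1. access A: MISS. Cache: [A(c=1)]
  2. access A: HIT, count now 2. Cache: [A(c=2)]
  3. access A: HIT, count now 3. Cache: [A(c=3)]
  4. access A: HIT, count now 4. Cache: [A(c=4)]
  5. access Z: MISS. Cache: [Z(c=1) A(c=4)]
  6. access Z: HIT, count now 2. Cache: [Z(c=2) A(c=4)]
  7. access Z: HIT, count now 3. Cache: [Z(c=3) A(c=4)]
  8. access N: MISS, evict Z(c=3). Cache: [N(c=1) A(c=4)]
  9. access Z: MISS, evict N(c=1). Cache: [Z(c=1) A(c=4)]
  10. access A: HIT, count now 5. Cache: [Z(c=1) A(c=5)]
  11. access Z: HIT, count now 2. Cache: [Z(c=2) A(c=5)]
  12. access E: MISS, evict Z(c=2). Cache: [E(c=1) A(c=5)]
  13. access E: HIT, count now 2. Cache: [E(c=2) A(c=5)]
  14. access E: HIT, count now 3. Cache: [E(c=3) A(c=5)]
  15. access Z: MISS, evict E(c=3). Cache: [Z(c=1) A(c=5)]
  16. access N: MISS, evict Z(c=1). Cache: [N(c=1) A(c=5)]
  17. access E: MISS, evict N(c=1). Cache: [E(c=1) A(c=5)]
  18. access N: MISS, evict E(c=1). Cache: [N(c=1) A(c=5)]
  19. access E: MISS, evict N(c=1). Cache: [E(c=1) A(c=5)]
  20. access Z: MISS, evict E(c=1). Cache: [Z(c=1) A(c=5)]
  21. access N: MISS, evict Z(c=1). Cache: [N(c=1) A(c=5)]
Total: 9 hits, 12 misses, 10 evictions

Hit rate = 9/21 = 3/7

Answer: 3/7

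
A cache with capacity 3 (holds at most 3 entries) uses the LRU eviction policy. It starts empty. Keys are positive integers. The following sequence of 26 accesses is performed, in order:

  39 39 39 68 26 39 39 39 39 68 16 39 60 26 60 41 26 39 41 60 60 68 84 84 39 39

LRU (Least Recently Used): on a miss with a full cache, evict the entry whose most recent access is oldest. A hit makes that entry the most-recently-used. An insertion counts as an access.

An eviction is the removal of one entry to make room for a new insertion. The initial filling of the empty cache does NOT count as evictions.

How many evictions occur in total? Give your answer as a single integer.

Answer: 9

Derivation:
LRU simulation (capacity=3):
  1. access 39: MISS. Cache (LRU->MRU): [39]
  2. access 39: HIT. Cache (LRU->MRU): [39]
  3. access 39: HIT. Cache (LRU->MRU): [39]
  4. access 68: MISS. Cache (LRU->MRU): [39 68]
  5. access 26: MISS. Cache (LRU->MRU): [39 68 26]
  6. access 39: HIT. Cache (LRU->MRU): [68 26 39]
  7. access 39: HIT. Cache (LRU->MRU): [68 26 39]
  8. access 39: HIT. Cache (LRU->MRU): [68 26 39]
  9. access 39: HIT. Cache (LRU->MRU): [68 26 39]
  10. access 68: HIT. Cache (LRU->MRU): [26 39 68]
  11. access 16: MISS, evict 26. Cache (LRU->MRU): [39 68 16]
  12. access 39: HIT. Cache (LRU->MRU): [68 16 39]
  13. access 60: MISS, evict 68. Cache (LRU->MRU): [16 39 60]
  14. access 26: MISS, evict 16. Cache (LRU->MRU): [39 60 26]
  15. access 60: HIT. Cache (LRU->MRU): [39 26 60]
  16. access 41: MISS, evict 39. Cache (LRU->MRU): [26 60 41]
  17. access 26: HIT. Cache (LRU->MRU): [60 41 26]
  18. access 39: MISS, evict 60. Cache (LRU->MRU): [41 26 39]
  19. access 41: HIT. Cache (LRU->MRU): [26 39 41]
  20. access 60: MISS, evict 26. Cache (LRU->MRU): [39 41 60]
  21. access 60: HIT. Cache (LRU->MRU): [39 41 60]
  22. access 68: MISS, evict 39. Cache (LRU->MRU): [41 60 68]
  23. access 84: MISS, evict 41. Cache (LRU->MRU): [60 68 84]
  24. access 84: HIT. Cache (LRU->MRU): [60 68 84]
  25. access 39: MISS, evict 60. Cache (LRU->MRU): [68 84 39]
  26. access 39: HIT. Cache (LRU->MRU): [68 84 39]
Total: 14 hits, 12 misses, 9 evictions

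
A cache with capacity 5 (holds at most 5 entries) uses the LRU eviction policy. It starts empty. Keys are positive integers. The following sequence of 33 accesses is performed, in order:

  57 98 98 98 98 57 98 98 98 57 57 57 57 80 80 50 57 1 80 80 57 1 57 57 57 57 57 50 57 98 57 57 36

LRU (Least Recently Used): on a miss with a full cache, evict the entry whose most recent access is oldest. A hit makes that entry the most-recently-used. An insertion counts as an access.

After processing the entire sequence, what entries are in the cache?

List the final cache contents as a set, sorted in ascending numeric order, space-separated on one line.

Answer: 1 36 50 57 98

Derivation:
LRU simulation (capacity=5):
  1. access 57: MISS. Cache (LRU->MRU): [57]
  2. access 98: MISS. Cache (LRU->MRU): [57 98]
  3. access 98: HIT. Cache (LRU->MRU): [57 98]
  4. access 98: HIT. Cache (LRU->MRU): [57 98]
  5. access 98: HIT. Cache (LRU->MRU): [57 98]
  6. access 57: HIT. Cache (LRU->MRU): [98 57]
  7. access 98: HIT. Cache (LRU->MRU): [57 98]
  8. access 98: HIT. Cache (LRU->MRU): [57 98]
  9. access 98: HIT. Cache (LRU->MRU): [57 98]
  10. access 57: HIT. Cache (LRU->MRU): [98 57]
  11. access 57: HIT. Cache (LRU->MRU): [98 57]
  12. access 57: HIT. Cache (LRU->MRU): [98 57]
  13. access 57: HIT. Cache (LRU->MRU): [98 57]
  14. access 80: MISS. Cache (LRU->MRU): [98 57 80]
  15. access 80: HIT. Cache (LRU->MRU): [98 57 80]
  16. access 50: MISS. Cache (LRU->MRU): [98 57 80 50]
  17. access 57: HIT. Cache (LRU->MRU): [98 80 50 57]
  18. access 1: MISS. Cache (LRU->MRU): [98 80 50 57 1]
  19. access 80: HIT. Cache (LRU->MRU): [98 50 57 1 80]
  20. access 80: HIT. Cache (LRU->MRU): [98 50 57 1 80]
  21. access 57: HIT. Cache (LRU->MRU): [98 50 1 80 57]
  22. access 1: HIT. Cache (LRU->MRU): [98 50 80 57 1]
  23. access 57: HIT. Cache (LRU->MRU): [98 50 80 1 57]
  24. access 57: HIT. Cache (LRU->MRU): [98 50 80 1 57]
  25. access 57: HIT. Cache (LRU->MRU): [98 50 80 1 57]
  26. access 57: HIT. Cache (LRU->MRU): [98 50 80 1 57]
  27. access 57: HIT. Cache (LRU->MRU): [98 50 80 1 57]
  28. access 50: HIT. Cache (LRU->MRU): [98 80 1 57 50]
  29. access 57: HIT. Cache (LRU->MRU): [98 80 1 50 57]
  30. access 98: HIT. Cache (LRU->MRU): [80 1 50 57 98]
  31. access 57: HIT. Cache (LRU->MRU): [80 1 50 98 57]
  32. access 57: HIT. Cache (LRU->MRU): [80 1 50 98 57]
  33. access 36: MISS, evict 80. Cache (LRU->MRU): [1 50 98 57 36]
Total: 27 hits, 6 misses, 1 evictions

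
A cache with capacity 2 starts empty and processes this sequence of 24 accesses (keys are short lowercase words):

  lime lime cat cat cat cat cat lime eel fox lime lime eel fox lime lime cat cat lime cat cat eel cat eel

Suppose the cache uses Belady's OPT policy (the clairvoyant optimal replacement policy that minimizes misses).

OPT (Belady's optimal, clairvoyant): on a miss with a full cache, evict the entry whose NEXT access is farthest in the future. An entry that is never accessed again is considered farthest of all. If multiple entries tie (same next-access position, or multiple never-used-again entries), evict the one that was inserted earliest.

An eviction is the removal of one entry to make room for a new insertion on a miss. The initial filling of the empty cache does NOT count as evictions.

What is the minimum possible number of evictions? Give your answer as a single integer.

OPT (Belady) simulation (capacity=2):
  1. access lime: MISS. Cache: [lime]
  2. access lime: HIT. Next use of lime: step 8. Cache: [lime]
  3. access cat: MISS. Cache: [lime cat]
  4. access cat: HIT. Next use of cat: step 5. Cache: [lime cat]
  5. access cat: HIT. Next use of cat: step 6. Cache: [lime cat]
  6. access cat: HIT. Next use of cat: step 7. Cache: [lime cat]
  7. access cat: HIT. Next use of cat: step 17. Cache: [lime cat]
  8. access lime: HIT. Next use of lime: step 11. Cache: [lime cat]
  9. access eel: MISS, evict cat (next use: step 17). Cache: [lime eel]
  10. access fox: MISS, evict eel (next use: step 13). Cache: [lime fox]
  11. access lime: HIT. Next use of lime: step 12. Cache: [lime fox]
  12. access lime: HIT. Next use of lime: step 15. Cache: [lime fox]
  13. access eel: MISS, evict lime (next use: step 15). Cache: [fox eel]
  14. access fox: HIT. Next use of fox: never. Cache: [fox eel]
  15. access lime: MISS, evict fox (next use: never). Cache: [eel lime]
  16. access lime: HIT. Next use of lime: step 19. Cache: [eel lime]
  17. access cat: MISS, evict eel (next use: step 22). Cache: [lime cat]
  18. access cat: HIT. Next use of cat: step 20. Cache: [lime cat]
  19. access lime: HIT. Next use of lime: never. Cache: [lime cat]
  20. access cat: HIT. Next use of cat: step 21. Cache: [lime cat]
  21. access cat: HIT. Next use of cat: step 23. Cache: [lime cat]
  22. access eel: MISS, evict lime (next use: never). Cache: [cat eel]
  23. access cat: HIT. Next use of cat: never. Cache: [cat eel]
  24. access eel: HIT. Next use of eel: never. Cache: [cat eel]
Total: 16 hits, 8 misses, 6 evictions

Answer: 6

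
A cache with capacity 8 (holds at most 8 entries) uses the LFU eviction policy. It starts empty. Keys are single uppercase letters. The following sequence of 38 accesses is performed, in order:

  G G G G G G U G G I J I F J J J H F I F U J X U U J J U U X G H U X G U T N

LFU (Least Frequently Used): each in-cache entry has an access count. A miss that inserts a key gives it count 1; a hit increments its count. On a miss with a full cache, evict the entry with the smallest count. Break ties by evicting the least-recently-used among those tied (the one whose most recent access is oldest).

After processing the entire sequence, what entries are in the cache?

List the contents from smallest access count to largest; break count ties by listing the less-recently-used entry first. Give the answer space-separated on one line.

Answer: N H I F X J U G

Derivation:
LFU simulation (capacity=8):
  1. access G: MISS. Cache: [G(c=1)]
  2. access G: HIT, count now 2. Cache: [G(c=2)]
  3. access G: HIT, count now 3. Cache: [G(c=3)]
  4. access G: HIT, count now 4. Cache: [G(c=4)]
  5. access G: HIT, count now 5. Cache: [G(c=5)]
  6. access G: HIT, count now 6. Cache: [G(c=6)]
  7. access U: MISS. Cache: [U(c=1) G(c=6)]
  8. access G: HIT, count now 7. Cache: [U(c=1) G(c=7)]
  9. access G: HIT, count now 8. Cache: [U(c=1) G(c=8)]
  10. access I: MISS. Cache: [U(c=1) I(c=1) G(c=8)]
  11. access J: MISS. Cache: [U(c=1) I(c=1) J(c=1) G(c=8)]
  12. access I: HIT, count now 2. Cache: [U(c=1) J(c=1) I(c=2) G(c=8)]
  13. access F: MISS. Cache: [U(c=1) J(c=1) F(c=1) I(c=2) G(c=8)]
  14. access J: HIT, count now 2. Cache: [U(c=1) F(c=1) I(c=2) J(c=2) G(c=8)]
  15. access J: HIT, count now 3. Cache: [U(c=1) F(c=1) I(c=2) J(c=3) G(c=8)]
  16. access J: HIT, count now 4. Cache: [U(c=1) F(c=1) I(c=2) J(c=4) G(c=8)]
  17. access H: MISS. Cache: [U(c=1) F(c=1) H(c=1) I(c=2) J(c=4) G(c=8)]
  18. access F: HIT, count now 2. Cache: [U(c=1) H(c=1) I(c=2) F(c=2) J(c=4) G(c=8)]
  19. access I: HIT, count now 3. Cache: [U(c=1) H(c=1) F(c=2) I(c=3) J(c=4) G(c=8)]
  20. access F: HIT, count now 3. Cache: [U(c=1) H(c=1) I(c=3) F(c=3) J(c=4) G(c=8)]
  21. access U: HIT, count now 2. Cache: [H(c=1) U(c=2) I(c=3) F(c=3) J(c=4) G(c=8)]
  22. access J: HIT, count now 5. Cache: [H(c=1) U(c=2) I(c=3) F(c=3) J(c=5) G(c=8)]
  23. access X: MISS. Cache: [H(c=1) X(c=1) U(c=2) I(c=3) F(c=3) J(c=5) G(c=8)]
  24. access U: HIT, count now 3. Cache: [H(c=1) X(c=1) I(c=3) F(c=3) U(c=3) J(c=5) G(c=8)]
  25. access U: HIT, count now 4. Cache: [H(c=1) X(c=1) I(c=3) F(c=3) U(c=4) J(c=5) G(c=8)]
  26. access J: HIT, count now 6. Cache: [H(c=1) X(c=1) I(c=3) F(c=3) U(c=4) J(c=6) G(c=8)]
  27. access J: HIT, count now 7. Cache: [H(c=1) X(c=1) I(c=3) F(c=3) U(c=4) J(c=7) G(c=8)]
  28. access U: HIT, count now 5. Cache: [H(c=1) X(c=1) I(c=3) F(c=3) U(c=5) J(c=7) G(c=8)]
  29. access U: HIT, count now 6. Cache: [H(c=1) X(c=1) I(c=3) F(c=3) U(c=6) J(c=7) G(c=8)]
  30. access X: HIT, count now 2. Cache: [H(c=1) X(c=2) I(c=3) F(c=3) U(c=6) J(c=7) G(c=8)]
  31. access G: HIT, count now 9. Cache: [H(c=1) X(c=2) I(c=3) F(c=3) U(c=6) J(c=7) G(c=9)]
  32. access H: HIT, count now 2. Cache: [X(c=2) H(c=2) I(c=3) F(c=3) U(c=6) J(c=7) G(c=9)]
  33. access U: HIT, count now 7. Cache: [X(c=2) H(c=2) I(c=3) F(c=3) J(c=7) U(c=7) G(c=9)]
  34. access X: HIT, count now 3. Cache: [H(c=2) I(c=3) F(c=3) X(c=3) J(c=7) U(c=7) G(c=9)]
  35. access G: HIT, count now 10. Cache: [H(c=2) I(c=3) F(c=3) X(c=3) J(c=7) U(c=7) G(c=10)]
  36. access U: HIT, count now 8. Cache: [H(c=2) I(c=3) F(c=3) X(c=3) J(c=7) U(c=8) G(c=10)]
  37. access T: MISS. Cache: [T(c=1) H(c=2) I(c=3) F(c=3) X(c=3) J(c=7) U(c=8) G(c=10)]
  38. access N: MISS, evict T(c=1). Cache: [N(c=1) H(c=2) I(c=3) F(c=3) X(c=3) J(c=7) U(c=8) G(c=10)]
Total: 29 hits, 9 misses, 1 evictions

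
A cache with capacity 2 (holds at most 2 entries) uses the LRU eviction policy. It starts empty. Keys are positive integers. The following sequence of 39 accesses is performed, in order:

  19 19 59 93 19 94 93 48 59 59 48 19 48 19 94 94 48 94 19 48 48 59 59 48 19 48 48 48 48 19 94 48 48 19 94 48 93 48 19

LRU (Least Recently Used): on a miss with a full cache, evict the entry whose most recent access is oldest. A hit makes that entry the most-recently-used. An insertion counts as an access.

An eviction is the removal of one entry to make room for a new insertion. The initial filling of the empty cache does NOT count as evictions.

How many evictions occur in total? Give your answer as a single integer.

Answer: 20

Derivation:
LRU simulation (capacity=2):
  1. access 19: MISS. Cache (LRU->MRU): [19]
  2. access 19: HIT. Cache (LRU->MRU): [19]
  3. access 59: MISS. Cache (LRU->MRU): [19 59]
  4. access 93: MISS, evict 19. Cache (LRU->MRU): [59 93]
  5. access 19: MISS, evict 59. Cache (LRU->MRU): [93 19]
  6. access 94: MISS, evict 93. Cache (LRU->MRU): [19 94]
  7. access 93: MISS, evict 19. Cache (LRU->MRU): [94 93]
  8. access 48: MISS, evict 94. Cache (LRU->MRU): [93 48]
  9. access 59: MISS, evict 93. Cache (LRU->MRU): [48 59]
  10. access 59: HIT. Cache (LRU->MRU): [48 59]
  11. access 48: HIT. Cache (LRU->MRU): [59 48]
  12. access 19: MISS, evict 59. Cache (LRU->MRU): [48 19]
  13. access 48: HIT. Cache (LRU->MRU): [19 48]
  14. access 19: HIT. Cache (LRU->MRU): [48 19]
  15. access 94: MISS, evict 48. Cache (LRU->MRU): [19 94]
  16. access 94: HIT. Cache (LRU->MRU): [19 94]
  17. access 48: MISS, evict 19. Cache (LRU->MRU): [94 48]
  18. access 94: HIT. Cache (LRU->MRU): [48 94]
  19. access 19: MISS, evict 48. Cache (LRU->MRU): [94 19]
  20. access 48: MISS, evict 94. Cache (LRU->MRU): [19 48]
  21. access 48: HIT. Cache (LRU->MRU): [19 48]
  22. access 59: MISS, evict 19. Cache (LRU->MRU): [48 59]
  23. access 59: HIT. Cache (LRU->MRU): [48 59]
  24. access 48: HIT. Cache (LRU->MRU): [59 48]
  25. access 19: MISS, evict 59. Cache (LRU->MRU): [48 19]
  26. access 48: HIT. Cache (LRU->MRU): [19 48]
  27. access 48: HIT. Cache (LRU->MRU): [19 48]
  28. access 48: HIT. Cache (LRU->MRU): [19 48]
  29. access 48: HIT. Cache (LRU->MRU): [19 48]
  30. access 19: HIT. Cache (LRU->MRU): [48 19]
  31. access 94: MISS, evict 48. Cache (LRU->MRU): [19 94]
  32. access 48: MISS, evict 19. Cache (LRU->MRU): [94 48]
  33. access 48: HIT. Cache (LRU->MRU): [94 48]
  34. access 19: MISS, evict 94. Cache (LRU->MRU): [48 19]
  35. access 94: MISS, evict 48. Cache (LRU->MRU): [19 94]
  36. access 48: MISS, evict 19. Cache (LRU->MRU): [94 48]
  37. access 93: MISS, evict 94. Cache (LRU->MRU): [48 93]
  38. access 48: HIT. Cache (LRU->MRU): [93 48]
  39. access 19: MISS, evict 93. Cache (LRU->MRU): [48 19]
Total: 17 hits, 22 misses, 20 evictions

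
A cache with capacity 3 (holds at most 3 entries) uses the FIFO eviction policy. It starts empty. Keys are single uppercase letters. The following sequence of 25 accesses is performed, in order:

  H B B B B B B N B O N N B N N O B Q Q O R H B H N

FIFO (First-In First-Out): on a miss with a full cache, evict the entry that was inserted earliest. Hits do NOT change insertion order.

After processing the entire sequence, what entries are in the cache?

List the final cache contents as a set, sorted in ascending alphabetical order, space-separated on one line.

FIFO simulation (capacity=3):
  1. access H: MISS. Cache (old->new): [H]
  2. access B: MISS. Cache (old->new): [H B]
  3. access B: HIT. Cache (old->new): [H B]
  4. access B: HIT. Cache (old->new): [H B]
  5. access B: HIT. Cache (old->new): [H B]
  6. access B: HIT. Cache (old->new): [H B]
  7. access B: HIT. Cache (old->new): [H B]
  8. access N: MISS. Cache (old->new): [H B N]
  9. access B: HIT. Cache (old->new): [H B N]
  10. access O: MISS, evict H. Cache (old->new): [B N O]
  11. access N: HIT. Cache (old->new): [B N O]
  12. access N: HIT. Cache (old->new): [B N O]
  13. access B: HIT. Cache (old->new): [B N O]
  14. access N: HIT. Cache (old->new): [B N O]
  15. access N: HIT. Cache (old->new): [B N O]
  16. access O: HIT. Cache (old->new): [B N O]
  17. access B: HIT. Cache (old->new): [B N O]
  18. access Q: MISS, evict B. Cache (old->new): [N O Q]
  19. access Q: HIT. Cache (old->new): [N O Q]
  20. access O: HIT. Cache (old->new): [N O Q]
  21. access R: MISS, evict N. Cache (old->new): [O Q R]
  22. access H: MISS, evict O. Cache (old->new): [Q R H]
  23. access B: MISS, evict Q. Cache (old->new): [R H B]
  24. access H: HIT. Cache (old->new): [R H B]
  25. access N: MISS, evict R. Cache (old->new): [H B N]
Total: 16 hits, 9 misses, 6 evictions

Answer: B H N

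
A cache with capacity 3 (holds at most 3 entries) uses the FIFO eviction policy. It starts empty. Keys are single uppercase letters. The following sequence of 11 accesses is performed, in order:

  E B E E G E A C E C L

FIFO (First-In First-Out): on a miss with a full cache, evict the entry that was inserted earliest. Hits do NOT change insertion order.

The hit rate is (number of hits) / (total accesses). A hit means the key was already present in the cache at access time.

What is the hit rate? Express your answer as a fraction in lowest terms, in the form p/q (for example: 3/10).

Answer: 4/11

Derivation:
FIFO simulation (capacity=3):
  1. access E: MISS. Cache (old->new): [E]
  2. access B: MISS. Cache (old->new): [E B]
  3. access E: HIT. Cache (old->new): [E B]
  4. access E: HIT. Cache (old->new): [E B]
  5. access G: MISS. Cache (old->new): [E B G]
  6. access E: HIT. Cache (old->new): [E B G]
  7. access A: MISS, evict E. Cache (old->new): [B G A]
  8. access C: MISS, evict B. Cache (old->new): [G A C]
  9. access E: MISS, evict G. Cache (old->new): [A C E]
  10. access C: HIT. Cache (old->new): [A C E]
  11. access L: MISS, evict A. Cache (old->new): [C E L]
Total: 4 hits, 7 misses, 4 evictions

Hit rate = 4/11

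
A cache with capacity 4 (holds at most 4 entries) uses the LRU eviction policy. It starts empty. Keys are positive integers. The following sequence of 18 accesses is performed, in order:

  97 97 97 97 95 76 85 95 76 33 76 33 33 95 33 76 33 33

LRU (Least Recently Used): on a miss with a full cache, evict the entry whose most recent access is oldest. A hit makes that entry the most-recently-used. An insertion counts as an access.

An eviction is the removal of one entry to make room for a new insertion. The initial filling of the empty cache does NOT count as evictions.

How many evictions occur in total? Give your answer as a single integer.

LRU simulation (capacity=4):
  1. access 97: MISS. Cache (LRU->MRU): [97]
  2. access 97: HIT. Cache (LRU->MRU): [97]
  3. access 97: HIT. Cache (LRU->MRU): [97]
  4. access 97: HIT. Cache (LRU->MRU): [97]
  5. access 95: MISS. Cache (LRU->MRU): [97 95]
  6. access 76: MISS. Cache (LRU->MRU): [97 95 76]
  7. access 85: MISS. Cache (LRU->MRU): [97 95 76 85]
  8. access 95: HIT. Cache (LRU->MRU): [97 76 85 95]
  9. access 76: HIT. Cache (LRU->MRU): [97 85 95 76]
  10. access 33: MISS, evict 97. Cache (LRU->MRU): [85 95 76 33]
  11. access 76: HIT. Cache (LRU->MRU): [85 95 33 76]
  12. access 33: HIT. Cache (LRU->MRU): [85 95 76 33]
  13. access 33: HIT. Cache (LRU->MRU): [85 95 76 33]
  14. access 95: HIT. Cache (LRU->MRU): [85 76 33 95]
  15. access 33: HIT. Cache (LRU->MRU): [85 76 95 33]
  16. access 76: HIT. Cache (LRU->MRU): [85 95 33 76]
  17. access 33: HIT. Cache (LRU->MRU): [85 95 76 33]
  18. access 33: HIT. Cache (LRU->MRU): [85 95 76 33]
Total: 13 hits, 5 misses, 1 evictions

Answer: 1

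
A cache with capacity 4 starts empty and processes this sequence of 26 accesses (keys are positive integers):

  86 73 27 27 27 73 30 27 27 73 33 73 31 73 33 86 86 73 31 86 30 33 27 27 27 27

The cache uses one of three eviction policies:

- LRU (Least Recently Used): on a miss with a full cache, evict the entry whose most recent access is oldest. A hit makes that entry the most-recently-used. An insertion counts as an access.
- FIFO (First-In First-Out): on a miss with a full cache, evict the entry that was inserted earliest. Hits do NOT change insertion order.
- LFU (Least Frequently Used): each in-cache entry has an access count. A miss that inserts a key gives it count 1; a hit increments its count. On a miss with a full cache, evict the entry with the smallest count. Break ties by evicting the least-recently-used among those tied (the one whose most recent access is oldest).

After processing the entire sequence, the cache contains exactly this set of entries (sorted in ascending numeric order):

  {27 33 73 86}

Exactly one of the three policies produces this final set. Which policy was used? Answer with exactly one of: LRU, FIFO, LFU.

Answer: LFU

Derivation:
Simulating under each policy and comparing final sets:
  LRU: final set = {27 30 33 86} -> differs
  FIFO: final set = {27 30 33 86} -> differs
  LFU: final set = {27 33 73 86} -> MATCHES target
Only LFU produces the target set.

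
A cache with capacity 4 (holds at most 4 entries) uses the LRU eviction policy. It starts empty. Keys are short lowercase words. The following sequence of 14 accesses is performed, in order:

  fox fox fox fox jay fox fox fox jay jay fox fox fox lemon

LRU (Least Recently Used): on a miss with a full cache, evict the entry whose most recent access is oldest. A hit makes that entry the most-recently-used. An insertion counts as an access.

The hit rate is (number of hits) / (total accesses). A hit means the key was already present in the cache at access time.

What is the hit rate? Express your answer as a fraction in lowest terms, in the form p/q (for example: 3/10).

Answer: 11/14

Derivation:
LRU simulation (capacity=4):
  1. access fox: MISS. Cache (LRU->MRU): [fox]
  2. access fox: HIT. Cache (LRU->MRU): [fox]
  3. access fox: HIT. Cache (LRU->MRU): [fox]
  4. access fox: HIT. Cache (LRU->MRU): [fox]
  5. access jay: MISS. Cache (LRU->MRU): [fox jay]
  6. access fox: HIT. Cache (LRU->MRU): [jay fox]
  7. access fox: HIT. Cache (LRU->MRU): [jay fox]
  8. access fox: HIT. Cache (LRU->MRU): [jay fox]
  9. access jay: HIT. Cache (LRU->MRU): [fox jay]
  10. access jay: HIT. Cache (LRU->MRU): [fox jay]
  11. access fox: HIT. Cache (LRU->MRU): [jay fox]
  12. access fox: HIT. Cache (LRU->MRU): [jay fox]
  13. access fox: HIT. Cache (LRU->MRU): [jay fox]
  14. access lemon: MISS. Cache (LRU->MRU): [jay fox lemon]
Total: 11 hits, 3 misses, 0 evictions

Hit rate = 11/14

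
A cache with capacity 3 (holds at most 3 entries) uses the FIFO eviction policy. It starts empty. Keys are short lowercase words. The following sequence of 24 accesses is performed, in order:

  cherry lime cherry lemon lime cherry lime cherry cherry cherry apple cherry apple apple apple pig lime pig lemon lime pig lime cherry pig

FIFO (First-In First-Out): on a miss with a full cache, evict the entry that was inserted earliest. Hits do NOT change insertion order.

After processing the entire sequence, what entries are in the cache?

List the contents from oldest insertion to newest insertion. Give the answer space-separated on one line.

FIFO simulation (capacity=3):
  1. access cherry: MISS. Cache (old->new): [cherry]
  2. access lime: MISS. Cache (old->new): [cherry lime]
  3. access cherry: HIT. Cache (old->new): [cherry lime]
  4. access lemon: MISS. Cache (old->new): [cherry lime lemon]
  5. access lime: HIT. Cache (old->new): [cherry lime lemon]
  6. access cherry: HIT. Cache (old->new): [cherry lime lemon]
  7. access lime: HIT. Cache (old->new): [cherry lime lemon]
  8. access cherry: HIT. Cache (old->new): [cherry lime lemon]
  9. access cherry: HIT. Cache (old->new): [cherry lime lemon]
  10. access cherry: HIT. Cache (old->new): [cherry lime lemon]
  11. access apple: MISS, evict cherry. Cache (old->new): [lime lemon apple]
  12. access cherry: MISS, evict lime. Cache (old->new): [lemon apple cherry]
  13. access apple: HIT. Cache (old->new): [lemon apple cherry]
  14. access apple: HIT. Cache (old->new): [lemon apple cherry]
  15. access apple: HIT. Cache (old->new): [lemon apple cherry]
  16. access pig: MISS, evict lemon. Cache (old->new): [apple cherry pig]
  17. access lime: MISS, evict apple. Cache (old->new): [cherry pig lime]
  18. access pig: HIT. Cache (old->new): [cherry pig lime]
  19. access lemon: MISS, evict cherry. Cache (old->new): [pig lime lemon]
  20. access lime: HIT. Cache (old->new): [pig lime lemon]
  21. access pig: HIT. Cache (old->new): [pig lime lemon]
  22. access lime: HIT. Cache (old->new): [pig lime lemon]
  23. access cherry: MISS, evict pig. Cache (old->new): [lime lemon cherry]
  24. access pig: MISS, evict lime. Cache (old->new): [lemon cherry pig]
Total: 14 hits, 10 misses, 7 evictions

Answer: lemon cherry pig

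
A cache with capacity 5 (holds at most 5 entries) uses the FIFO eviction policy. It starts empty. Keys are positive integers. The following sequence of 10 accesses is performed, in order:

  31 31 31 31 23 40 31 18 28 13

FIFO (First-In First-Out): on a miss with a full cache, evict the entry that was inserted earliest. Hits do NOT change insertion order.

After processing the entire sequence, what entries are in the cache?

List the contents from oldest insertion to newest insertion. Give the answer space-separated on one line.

Answer: 23 40 18 28 13

Derivation:
FIFO simulation (capacity=5):
  1. access 31: MISS. Cache (old->new): [31]
  2. access 31: HIT. Cache (old->new): [31]
  3. access 31: HIT. Cache (old->new): [31]
  4. access 31: HIT. Cache (old->new): [31]
  5. access 23: MISS. Cache (old->new): [31 23]
  6. access 40: MISS. Cache (old->new): [31 23 40]
  7. access 31: HIT. Cache (old->new): [31 23 40]
  8. access 18: MISS. Cache (old->new): [31 23 40 18]
  9. access 28: MISS. Cache (old->new): [31 23 40 18 28]
  10. access 13: MISS, evict 31. Cache (old->new): [23 40 18 28 13]
Total: 4 hits, 6 misses, 1 evictions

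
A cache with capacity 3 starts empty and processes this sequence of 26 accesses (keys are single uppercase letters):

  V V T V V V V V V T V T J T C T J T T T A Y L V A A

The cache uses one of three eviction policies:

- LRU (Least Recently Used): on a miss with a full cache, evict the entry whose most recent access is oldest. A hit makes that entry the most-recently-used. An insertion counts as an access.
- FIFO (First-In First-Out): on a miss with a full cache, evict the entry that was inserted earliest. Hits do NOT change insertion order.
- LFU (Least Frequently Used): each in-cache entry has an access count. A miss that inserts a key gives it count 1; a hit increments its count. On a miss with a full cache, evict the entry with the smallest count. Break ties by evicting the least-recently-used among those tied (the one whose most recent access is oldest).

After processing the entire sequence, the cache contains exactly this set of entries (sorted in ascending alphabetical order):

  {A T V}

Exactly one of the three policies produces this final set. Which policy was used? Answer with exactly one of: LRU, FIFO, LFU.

Simulating under each policy and comparing final sets:
  LRU: final set = {A L V} -> differs
  FIFO: final set = {A L V} -> differs
  LFU: final set = {A T V} -> MATCHES target
Only LFU produces the target set.

Answer: LFU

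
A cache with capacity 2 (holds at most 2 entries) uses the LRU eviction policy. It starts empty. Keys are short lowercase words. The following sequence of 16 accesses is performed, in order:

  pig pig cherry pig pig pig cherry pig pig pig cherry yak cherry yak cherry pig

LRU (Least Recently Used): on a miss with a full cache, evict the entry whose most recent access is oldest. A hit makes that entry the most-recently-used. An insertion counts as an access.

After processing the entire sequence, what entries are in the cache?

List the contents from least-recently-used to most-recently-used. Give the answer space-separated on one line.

Answer: cherry pig

Derivation:
LRU simulation (capacity=2):
  1. access pig: MISS. Cache (LRU->MRU): [pig]
  2. access pig: HIT. Cache (LRU->MRU): [pig]
  3. access cherry: MISS. Cache (LRU->MRU): [pig cherry]
  4. access pig: HIT. Cache (LRU->MRU): [cherry pig]
  5. access pig: HIT. Cache (LRU->MRU): [cherry pig]
  6. access pig: HIT. Cache (LRU->MRU): [cherry pig]
  7. access cherry: HIT. Cache (LRU->MRU): [pig cherry]
  8. access pig: HIT. Cache (LRU->MRU): [cherry pig]
  9. access pig: HIT. Cache (LRU->MRU): [cherry pig]
  10. access pig: HIT. Cache (LRU->MRU): [cherry pig]
  11. access cherry: HIT. Cache (LRU->MRU): [pig cherry]
  12. access yak: MISS, evict pig. Cache (LRU->MRU): [cherry yak]
  13. access cherry: HIT. Cache (LRU->MRU): [yak cherry]
  14. access yak: HIT. Cache (LRU->MRU): [cherry yak]
  15. access cherry: HIT. Cache (LRU->MRU): [yak cherry]
  16. access pig: MISS, evict yak. Cache (LRU->MRU): [cherry pig]
Total: 12 hits, 4 misses, 2 evictions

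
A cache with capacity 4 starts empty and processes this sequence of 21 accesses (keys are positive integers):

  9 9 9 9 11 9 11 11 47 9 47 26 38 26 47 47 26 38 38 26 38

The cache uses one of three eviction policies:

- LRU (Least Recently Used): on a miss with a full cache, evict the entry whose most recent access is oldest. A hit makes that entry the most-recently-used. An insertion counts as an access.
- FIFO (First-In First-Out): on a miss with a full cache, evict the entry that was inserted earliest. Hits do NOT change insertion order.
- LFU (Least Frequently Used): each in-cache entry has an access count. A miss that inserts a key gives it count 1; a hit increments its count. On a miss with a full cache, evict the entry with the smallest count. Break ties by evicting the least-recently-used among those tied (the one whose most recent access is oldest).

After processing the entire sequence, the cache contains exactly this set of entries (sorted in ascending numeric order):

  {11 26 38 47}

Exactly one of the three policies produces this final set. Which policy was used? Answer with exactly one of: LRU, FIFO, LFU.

Simulating under each policy and comparing final sets:
  LRU: final set = {9 26 38 47} -> differs
  FIFO: final set = {11 26 38 47} -> MATCHES target
  LFU: final set = {9 11 38 47} -> differs
Only FIFO produces the target set.

Answer: FIFO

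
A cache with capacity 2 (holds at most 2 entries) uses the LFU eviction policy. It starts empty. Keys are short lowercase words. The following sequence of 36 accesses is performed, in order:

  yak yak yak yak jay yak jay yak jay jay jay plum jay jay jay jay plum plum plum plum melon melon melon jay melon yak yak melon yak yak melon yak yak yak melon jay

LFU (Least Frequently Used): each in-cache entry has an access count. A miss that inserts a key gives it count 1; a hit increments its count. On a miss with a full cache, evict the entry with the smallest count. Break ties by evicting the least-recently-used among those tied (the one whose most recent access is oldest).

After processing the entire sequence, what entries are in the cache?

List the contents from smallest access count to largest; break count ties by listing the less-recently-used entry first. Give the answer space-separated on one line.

Answer: jay yak

Derivation:
LFU simulation (capacity=2):
  1. access yak: MISS. Cache: [yak(c=1)]
  2. access yak: HIT, count now 2. Cache: [yak(c=2)]
  3. access yak: HIT, count now 3. Cache: [yak(c=3)]
  4. access yak: HIT, count now 4. Cache: [yak(c=4)]
  5. access jay: MISS. Cache: [jay(c=1) yak(c=4)]
  6. access yak: HIT, count now 5. Cache: [jay(c=1) yak(c=5)]
  7. access jay: HIT, count now 2. Cache: [jay(c=2) yak(c=5)]
  8. access yak: HIT, count now 6. Cache: [jay(c=2) yak(c=6)]
  9. access jay: HIT, count now 3. Cache: [jay(c=3) yak(c=6)]
  10. access jay: HIT, count now 4. Cache: [jay(c=4) yak(c=6)]
  11. access jay: HIT, count now 5. Cache: [jay(c=5) yak(c=6)]
  12. access plum: MISS, evict jay(c=5). Cache: [plum(c=1) yak(c=6)]
  13. access jay: MISS, evict plum(c=1). Cache: [jay(c=1) yak(c=6)]
  14. access jay: HIT, count now 2. Cache: [jay(c=2) yak(c=6)]
  15. access jay: HIT, count now 3. Cache: [jay(c=3) yak(c=6)]
  16. access jay: HIT, count now 4. Cache: [jay(c=4) yak(c=6)]
  17. access plum: MISS, evict jay(c=4). Cache: [plum(c=1) yak(c=6)]
  18. access plum: HIT, count now 2. Cache: [plum(c=2) yak(c=6)]
  19. access plum: HIT, count now 3. Cache: [plum(c=3) yak(c=6)]
  20. access plum: HIT, count now 4. Cache: [plum(c=4) yak(c=6)]
  21. access melon: MISS, evict plum(c=4). Cache: [melon(c=1) yak(c=6)]
  22. access melon: HIT, count now 2. Cache: [melon(c=2) yak(c=6)]
  23. access melon: HIT, count now 3. Cache: [melon(c=3) yak(c=6)]
  24. access jay: MISS, evict melon(c=3). Cache: [jay(c=1) yak(c=6)]
  25. access melon: MISS, evict jay(c=1). Cache: [melon(c=1) yak(c=6)]
  26. access yak: HIT, count now 7. Cache: [melon(c=1) yak(c=7)]
  27. access yak: HIT, count now 8. Cache: [melon(c=1) yak(c=8)]
  28. access melon: HIT, count now 2. Cache: [melon(c=2) yak(c=8)]
  29. access yak: HIT, count now 9. Cache: [melon(c=2) yak(c=9)]
  30. access yak: HIT, count now 10. Cache: [melon(c=2) yak(c=10)]
  31. access melon: HIT, count now 3. Cache: [melon(c=3) yak(c=10)]
  32. access yak: HIT, count now 11. Cache: [melon(c=3) yak(c=11)]
  33. access yak: HIT, count now 12. Cache: [melon(c=3) yak(c=12)]
  34. access yak: HIT, count now 13. Cache: [melon(c=3) yak(c=13)]
  35. access melon: HIT, count now 4. Cache: [melon(c=4) yak(c=13)]
  36. access jay: MISS, evict melon(c=4). Cache: [jay(c=1) yak(c=13)]
Total: 27 hits, 9 misses, 7 evictions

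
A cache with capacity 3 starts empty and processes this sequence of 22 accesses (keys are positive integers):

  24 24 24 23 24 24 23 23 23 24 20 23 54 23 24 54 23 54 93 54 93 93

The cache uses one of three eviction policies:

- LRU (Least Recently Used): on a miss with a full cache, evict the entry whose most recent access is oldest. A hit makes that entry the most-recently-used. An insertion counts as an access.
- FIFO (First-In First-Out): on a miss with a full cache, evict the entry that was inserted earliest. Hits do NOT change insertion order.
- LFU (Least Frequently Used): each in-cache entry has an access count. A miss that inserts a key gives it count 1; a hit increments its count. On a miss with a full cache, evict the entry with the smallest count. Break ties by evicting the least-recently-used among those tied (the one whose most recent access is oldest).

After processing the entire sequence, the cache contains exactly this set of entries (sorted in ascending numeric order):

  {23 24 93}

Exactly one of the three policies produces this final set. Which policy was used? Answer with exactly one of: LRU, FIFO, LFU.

Answer: LFU

Derivation:
Simulating under each policy and comparing final sets:
  LRU: final set = {23 54 93} -> differs
  FIFO: final set = {23 54 93} -> differs
  LFU: final set = {23 24 93} -> MATCHES target
Only LFU produces the target set.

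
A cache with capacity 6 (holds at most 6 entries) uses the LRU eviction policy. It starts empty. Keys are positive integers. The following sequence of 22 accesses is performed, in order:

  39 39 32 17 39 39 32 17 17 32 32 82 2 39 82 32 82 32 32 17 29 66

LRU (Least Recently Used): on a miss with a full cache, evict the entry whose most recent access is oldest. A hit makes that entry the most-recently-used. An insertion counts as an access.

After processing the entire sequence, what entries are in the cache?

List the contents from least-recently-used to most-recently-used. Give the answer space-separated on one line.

Answer: 39 82 32 17 29 66

Derivation:
LRU simulation (capacity=6):
  1. access 39: MISS. Cache (LRU->MRU): [39]
  2. access 39: HIT. Cache (LRU->MRU): [39]
  3. access 32: MISS. Cache (LRU->MRU): [39 32]
  4. access 17: MISS. Cache (LRU->MRU): [39 32 17]
  5. access 39: HIT. Cache (LRU->MRU): [32 17 39]
  6. access 39: HIT. Cache (LRU->MRU): [32 17 39]
  7. access 32: HIT. Cache (LRU->MRU): [17 39 32]
  8. access 17: HIT. Cache (LRU->MRU): [39 32 17]
  9. access 17: HIT. Cache (LRU->MRU): [39 32 17]
  10. access 32: HIT. Cache (LRU->MRU): [39 17 32]
  11. access 32: HIT. Cache (LRU->MRU): [39 17 32]
  12. access 82: MISS. Cache (LRU->MRU): [39 17 32 82]
  13. access 2: MISS. Cache (LRU->MRU): [39 17 32 82 2]
  14. access 39: HIT. Cache (LRU->MRU): [17 32 82 2 39]
  15. access 82: HIT. Cache (LRU->MRU): [17 32 2 39 82]
  16. access 32: HIT. Cache (LRU->MRU): [17 2 39 82 32]
  17. access 82: HIT. Cache (LRU->MRU): [17 2 39 32 82]
  18. access 32: HIT. Cache (LRU->MRU): [17 2 39 82 32]
  19. access 32: HIT. Cache (LRU->MRU): [17 2 39 82 32]
  20. access 17: HIT. Cache (LRU->MRU): [2 39 82 32 17]
  21. access 29: MISS. Cache (LRU->MRU): [2 39 82 32 17 29]
  22. access 66: MISS, evict 2. Cache (LRU->MRU): [39 82 32 17 29 66]
Total: 15 hits, 7 misses, 1 evictions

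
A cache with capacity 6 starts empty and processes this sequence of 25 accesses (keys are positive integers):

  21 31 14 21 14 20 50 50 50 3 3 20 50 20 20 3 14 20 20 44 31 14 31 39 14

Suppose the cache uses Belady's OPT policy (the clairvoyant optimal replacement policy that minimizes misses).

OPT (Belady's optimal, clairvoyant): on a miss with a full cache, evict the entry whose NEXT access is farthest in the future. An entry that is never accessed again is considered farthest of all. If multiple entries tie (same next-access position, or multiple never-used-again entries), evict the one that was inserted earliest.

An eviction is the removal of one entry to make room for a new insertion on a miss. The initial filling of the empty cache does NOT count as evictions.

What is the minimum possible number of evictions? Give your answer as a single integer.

Answer: 2

Derivation:
OPT (Belady) simulation (capacity=6):
  1. access 21: MISS. Cache: [21]
  2. access 31: MISS. Cache: [21 31]
  3. access 14: MISS. Cache: [21 31 14]
  4. access 21: HIT. Next use of 21: never. Cache: [21 31 14]
  5. access 14: HIT. Next use of 14: step 17. Cache: [21 31 14]
  6. access 20: MISS. Cache: [21 31 14 20]
  7. access 50: MISS. Cache: [21 31 14 20 50]
  8. access 50: HIT. Next use of 50: step 9. Cache: [21 31 14 20 50]
  9. access 50: HIT. Next use of 50: step 13. Cache: [21 31 14 20 50]
  10. access 3: MISS. Cache: [21 31 14 20 50 3]
  11. access 3: HIT. Next use of 3: step 16. Cache: [21 31 14 20 50 3]
  12. access 20: HIT. Next use of 20: step 14. Cache: [21 31 14 20 50 3]
  13. access 50: HIT. Next use of 50: never. Cache: [21 31 14 20 50 3]
  14. access 20: HIT. Next use of 20: step 15. Cache: [21 31 14 20 50 3]
  15. access 20: HIT. Next use of 20: step 18. Cache: [21 31 14 20 50 3]
  16. access 3: HIT. Next use of 3: never. Cache: [21 31 14 20 50 3]
  17. access 14: HIT. Next use of 14: step 22. Cache: [21 31 14 20 50 3]
  18. access 20: HIT. Next use of 20: step 19. Cache: [21 31 14 20 50 3]
  19. access 20: HIT. Next use of 20: never. Cache: [21 31 14 20 50 3]
  20. access 44: MISS, evict 21 (next use: never). Cache: [31 14 20 50 3 44]
  21. access 31: HIT. Next use of 31: step 23. Cache: [31 14 20 50 3 44]
  22. access 14: HIT. Next use of 14: step 25. Cache: [31 14 20 50 3 44]
  23. access 31: HIT. Next use of 31: never. Cache: [31 14 20 50 3 44]
  24. access 39: MISS, evict 31 (next use: never). Cache: [14 20 50 3 44 39]
  25. access 14: HIT. Next use of 14: never. Cache: [14 20 50 3 44 39]
Total: 17 hits, 8 misses, 2 evictions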